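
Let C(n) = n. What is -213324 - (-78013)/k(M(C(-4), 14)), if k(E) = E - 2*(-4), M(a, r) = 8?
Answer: -3335171/16 ≈ -2.0845e+5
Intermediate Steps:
k(E) = 8 + E (k(E) = E + 8 = 8 + E)
-213324 - (-78013)/k(M(C(-4), 14)) = -213324 - (-78013)/(8 + 8) = -213324 - (-78013)/16 = -213324 - 1*(-78013/16) = -213324 + 78013/16 = -3335171/16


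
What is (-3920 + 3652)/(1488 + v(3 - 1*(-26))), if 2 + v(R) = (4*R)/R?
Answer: -134/745 ≈ -0.17987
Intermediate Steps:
v(R) = 2 (v(R) = -2 + (4*R)/R = -2 + 4 = 2)
(-3920 + 3652)/(1488 + v(3 - 1*(-26))) = (-3920 + 3652)/(1488 + 2) = -268/1490 = -268*1/1490 = -134/745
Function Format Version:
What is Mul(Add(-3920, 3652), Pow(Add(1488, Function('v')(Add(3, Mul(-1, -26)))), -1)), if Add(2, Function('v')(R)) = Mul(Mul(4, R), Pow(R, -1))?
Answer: Rational(-134, 745) ≈ -0.17987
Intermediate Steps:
Function('v')(R) = 2 (Function('v')(R) = Add(-2, Mul(Mul(4, R), Pow(R, -1))) = Add(-2, 4) = 2)
Mul(Add(-3920, 3652), Pow(Add(1488, Function('v')(Add(3, Mul(-1, -26)))), -1)) = Mul(Add(-3920, 3652), Pow(Add(1488, 2), -1)) = Mul(-268, Pow(1490, -1)) = Mul(-268, Rational(1, 1490)) = Rational(-134, 745)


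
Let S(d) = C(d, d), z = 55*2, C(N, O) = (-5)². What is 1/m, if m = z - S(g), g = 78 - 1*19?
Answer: 1/85 ≈ 0.011765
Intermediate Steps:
g = 59 (g = 78 - 19 = 59)
C(N, O) = 25
z = 110
S(d) = 25
m = 85 (m = 110 - 1*25 = 110 - 25 = 85)
1/m = 1/85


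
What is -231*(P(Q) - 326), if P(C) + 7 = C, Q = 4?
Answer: 75999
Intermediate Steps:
P(C) = -7 + C
-231*(P(Q) - 326) = -231*((-7 + 4) - 326) = -231*(-3 - 326) = -231*(-329) = 75999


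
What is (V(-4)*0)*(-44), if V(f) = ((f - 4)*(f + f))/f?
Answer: 0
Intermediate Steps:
V(f) = -8 + 2*f (V(f) = ((-4 + f)*(2*f))/f = (2*f*(-4 + f))/f = -8 + 2*f)
(V(-4)*0)*(-44) = ((-8 + 2*(-4))*0)*(-44) = ((-8 - 8)*0)*(-44) = -16*0*(-44) = 0*(-44) = 0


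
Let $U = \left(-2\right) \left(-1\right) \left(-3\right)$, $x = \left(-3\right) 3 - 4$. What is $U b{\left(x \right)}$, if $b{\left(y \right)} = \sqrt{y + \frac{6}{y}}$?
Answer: $- \frac{30 i \sqrt{91}}{13} \approx - 22.014 i$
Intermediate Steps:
$x = -13$ ($x = -9 - 4 = -13$)
$U = -6$ ($U = 2 \left(-3\right) = -6$)
$U b{\left(x \right)} = - 6 \sqrt{-13 + \frac{6}{-13}} = - 6 \sqrt{-13 + 6 \left(- \frac{1}{13}\right)} = - 6 \sqrt{-13 - \frac{6}{13}} = - 6 \sqrt{- \frac{175}{13}} = - 6 \frac{5 i \sqrt{91}}{13} = - \frac{30 i \sqrt{91}}{13}$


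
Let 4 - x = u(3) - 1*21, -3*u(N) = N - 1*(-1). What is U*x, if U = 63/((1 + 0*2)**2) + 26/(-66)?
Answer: 163214/99 ≈ 1648.6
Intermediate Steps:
u(N) = -1/3 - N/3 (u(N) = -(N - 1*(-1))/3 = -(N + 1)/3 = -(1 + N)/3 = -1/3 - N/3)
U = 2066/33 (U = 63/((1 + 0)**2) + 26*(-1/66) = 63/(1**2) - 13/33 = 63/1 - 13/33 = 63*1 - 13/33 = 63 - 13/33 = 2066/33 ≈ 62.606)
x = 79/3 (x = 4 - ((-1/3 - 1/3*3) - 1*21) = 4 - ((-1/3 - 1) - 21) = 4 - (-4/3 - 21) = 4 - 1*(-67/3) = 4 + 67/3 = 79/3 ≈ 26.333)
U*x = (2066/33)*(79/3) = 163214/99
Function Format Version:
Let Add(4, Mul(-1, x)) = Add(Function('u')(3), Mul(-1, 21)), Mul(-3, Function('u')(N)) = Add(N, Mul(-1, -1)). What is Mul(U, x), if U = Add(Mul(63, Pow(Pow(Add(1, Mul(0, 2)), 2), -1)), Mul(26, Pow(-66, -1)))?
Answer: Rational(163214, 99) ≈ 1648.6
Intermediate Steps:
Function('u')(N) = Add(Rational(-1, 3), Mul(Rational(-1, 3), N)) (Function('u')(N) = Mul(Rational(-1, 3), Add(N, Mul(-1, -1))) = Mul(Rational(-1, 3), Add(N, 1)) = Mul(Rational(-1, 3), Add(1, N)) = Add(Rational(-1, 3), Mul(Rational(-1, 3), N)))
U = Rational(2066, 33) (U = Add(Mul(63, Pow(Pow(Add(1, 0), 2), -1)), Mul(26, Rational(-1, 66))) = Add(Mul(63, Pow(Pow(1, 2), -1)), Rational(-13, 33)) = Add(Mul(63, Pow(1, -1)), Rational(-13, 33)) = Add(Mul(63, 1), Rational(-13, 33)) = Add(63, Rational(-13, 33)) = Rational(2066, 33) ≈ 62.606)
x = Rational(79, 3) (x = Add(4, Mul(-1, Add(Add(Rational(-1, 3), Mul(Rational(-1, 3), 3)), Mul(-1, 21)))) = Add(4, Mul(-1, Add(Add(Rational(-1, 3), -1), -21))) = Add(4, Mul(-1, Add(Rational(-4, 3), -21))) = Add(4, Mul(-1, Rational(-67, 3))) = Add(4, Rational(67, 3)) = Rational(79, 3) ≈ 26.333)
Mul(U, x) = Mul(Rational(2066, 33), Rational(79, 3)) = Rational(163214, 99)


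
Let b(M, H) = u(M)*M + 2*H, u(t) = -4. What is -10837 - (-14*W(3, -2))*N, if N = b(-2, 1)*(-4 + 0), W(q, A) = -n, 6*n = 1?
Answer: -32231/3 ≈ -10744.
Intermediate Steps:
n = 1/6 (n = (1/6)*1 = 1/6 ≈ 0.16667)
W(q, A) = -1/6 (W(q, A) = -1*1/6 = -1/6)
b(M, H) = -4*M + 2*H
N = -40 (N = (-4*(-2) + 2*1)*(-4 + 0) = (8 + 2)*(-4) = 10*(-4) = -40)
-10837 - (-14*W(3, -2))*N = -10837 - (-14*(-1/6))*(-40) = -10837 - 7*(-40)/3 = -10837 - 1*(-280/3) = -10837 + 280/3 = -32231/3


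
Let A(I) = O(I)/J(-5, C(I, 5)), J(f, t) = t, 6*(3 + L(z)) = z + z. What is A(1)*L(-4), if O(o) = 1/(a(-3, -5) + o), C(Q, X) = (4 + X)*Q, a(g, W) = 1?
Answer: -13/54 ≈ -0.24074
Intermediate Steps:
L(z) = -3 + z/3 (L(z) = -3 + (z + z)/6 = -3 + (2*z)/6 = -3 + z/3)
C(Q, X) = Q*(4 + X)
O(o) = 1/(1 + o)
A(I) = 1/(9*I*(1 + I)) (A(I) = 1/((1 + I)*((I*(4 + 5)))) = 1/((1 + I)*((I*9))) = 1/((1 + I)*((9*I))) = (1/(9*I))/(1 + I) = 1/(9*I*(1 + I)))
A(1)*L(-4) = ((⅑)/(1*(1 + 1)))*(-3 + (⅓)*(-4)) = ((⅑)*1/2)*(-3 - 4/3) = ((⅑)*1*(½))*(-13/3) = (1/18)*(-13/3) = -13/54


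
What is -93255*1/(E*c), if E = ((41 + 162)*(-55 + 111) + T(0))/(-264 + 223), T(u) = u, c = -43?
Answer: -3823455/488824 ≈ -7.8217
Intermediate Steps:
E = -11368/41 (E = ((41 + 162)*(-55 + 111) + 0)/(-264 + 223) = (203*56 + 0)/(-41) = (11368 + 0)*(-1/41) = 11368*(-1/41) = -11368/41 ≈ -277.27)
-93255*1/(E*c) = -93255/((-43*(-11368/41))) = -93255/488824/41 = -93255*41/488824 = -3823455/488824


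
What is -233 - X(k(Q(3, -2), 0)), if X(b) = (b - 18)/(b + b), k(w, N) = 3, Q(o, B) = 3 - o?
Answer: -461/2 ≈ -230.50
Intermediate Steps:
X(b) = (-18 + b)/(2*b) (X(b) = (-18 + b)/((2*b)) = (-18 + b)*(1/(2*b)) = (-18 + b)/(2*b))
-233 - X(k(Q(3, -2), 0)) = -233 - (-18 + 3)/(2*3) = -233 - (-15)/(2*3) = -233 - 1*(-5/2) = -233 + 5/2 = -461/2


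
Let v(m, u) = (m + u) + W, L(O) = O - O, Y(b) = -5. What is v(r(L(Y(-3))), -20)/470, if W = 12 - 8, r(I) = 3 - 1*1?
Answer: -7/235 ≈ -0.029787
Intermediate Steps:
L(O) = 0
r(I) = 2 (r(I) = 3 - 1 = 2)
W = 4
v(m, u) = 4 + m + u (v(m, u) = (m + u) + 4 = 4 + m + u)
v(r(L(Y(-3))), -20)/470 = (4 + 2 - 20)/470 = -14*1/470 = -7/235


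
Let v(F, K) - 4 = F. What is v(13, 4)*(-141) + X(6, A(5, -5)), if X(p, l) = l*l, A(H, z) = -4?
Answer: -2381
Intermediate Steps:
X(p, l) = l²
v(F, K) = 4 + F
v(13, 4)*(-141) + X(6, A(5, -5)) = (4 + 13)*(-141) + (-4)² = 17*(-141) + 16 = -2397 + 16 = -2381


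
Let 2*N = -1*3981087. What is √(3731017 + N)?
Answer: √6961894/2 ≈ 1319.3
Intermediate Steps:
N = -3981087/2 (N = (-1*3981087)/2 = (½)*(-3981087) = -3981087/2 ≈ -1.9905e+6)
√(3731017 + N) = √(3731017 - 3981087/2) = √(3480947/2) = √6961894/2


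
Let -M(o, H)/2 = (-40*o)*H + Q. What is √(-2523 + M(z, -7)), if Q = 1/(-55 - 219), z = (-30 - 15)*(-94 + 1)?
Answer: 5*I*√1761375298/137 ≈ 1531.7*I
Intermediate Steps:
z = 4185 (z = -45*(-93) = 4185)
Q = -1/274 (Q = 1/(-274) = -1/274 ≈ -0.0036496)
M(o, H) = 1/137 + 80*H*o (M(o, H) = -2*((-40*o)*H - 1/274) = -2*(-40*H*o - 1/274) = -2*(-1/274 - 40*H*o) = 1/137 + 80*H*o)
√(-2523 + M(z, -7)) = √(-2523 + (1/137 + 80*(-7)*4185)) = √(-2523 + (1/137 - 2343600)) = √(-2523 - 321073199/137) = √(-321418850/137) = 5*I*√1761375298/137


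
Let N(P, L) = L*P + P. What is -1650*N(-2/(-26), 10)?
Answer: -18150/13 ≈ -1396.2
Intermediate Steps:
N(P, L) = P + L*P
-1650*N(-2/(-26), 10) = -1650*(-2/(-26))*(1 + 10) = -1650*(-2*(-1/26))*11 = -1650*11/13 = -18150/13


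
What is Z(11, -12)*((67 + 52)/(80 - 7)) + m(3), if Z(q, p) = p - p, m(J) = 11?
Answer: 11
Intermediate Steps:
Z(q, p) = 0
Z(11, -12)*((67 + 52)/(80 - 7)) + m(3) = 0*((67 + 52)/(80 - 7)) + 11 = 0*(119/73) + 11 = 0 + 11 = 11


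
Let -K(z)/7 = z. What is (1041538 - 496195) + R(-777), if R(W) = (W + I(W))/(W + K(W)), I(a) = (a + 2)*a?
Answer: 545472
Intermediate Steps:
I(a) = a*(2 + a) (I(a) = (2 + a)*a = a*(2 + a))
K(z) = -7*z
R(W) = -(W + W*(2 + W))/(6*W) (R(W) = (W + W*(2 + W))/(W - 7*W) = (W + W*(2 + W))/((-6*W)) = (W + W*(2 + W))*(-1/(6*W)) = -(W + W*(2 + W))/(6*W))
(1041538 - 496195) + R(-777) = (1041538 - 496195) + (-½ - ⅙*(-777)) = 545343 + (-½ + 259/2) = 545343 + 129 = 545472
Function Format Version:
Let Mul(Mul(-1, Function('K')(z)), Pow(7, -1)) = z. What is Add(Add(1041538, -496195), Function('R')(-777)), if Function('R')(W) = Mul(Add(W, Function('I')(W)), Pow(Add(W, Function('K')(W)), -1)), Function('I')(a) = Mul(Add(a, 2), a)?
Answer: 545472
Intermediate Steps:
Function('I')(a) = Mul(a, Add(2, a)) (Function('I')(a) = Mul(Add(2, a), a) = Mul(a, Add(2, a)))
Function('K')(z) = Mul(-7, z)
Function('R')(W) = Mul(Rational(-1, 6), Pow(W, -1), Add(W, Mul(W, Add(2, W)))) (Function('R')(W) = Mul(Add(W, Mul(W, Add(2, W))), Pow(Add(W, Mul(-7, W)), -1)) = Mul(Add(W, Mul(W, Add(2, W))), Pow(Mul(-6, W), -1)) = Mul(Add(W, Mul(W, Add(2, W))), Mul(Rational(-1, 6), Pow(W, -1))) = Mul(Rational(-1, 6), Pow(W, -1), Add(W, Mul(W, Add(2, W)))))
Add(Add(1041538, -496195), Function('R')(-777)) = Add(Add(1041538, -496195), Add(Rational(-1, 2), Mul(Rational(-1, 6), -777))) = Add(545343, Add(Rational(-1, 2), Rational(259, 2))) = Add(545343, 129) = 545472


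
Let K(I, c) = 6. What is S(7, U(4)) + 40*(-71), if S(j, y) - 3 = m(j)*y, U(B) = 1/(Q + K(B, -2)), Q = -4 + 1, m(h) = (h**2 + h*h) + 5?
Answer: -8408/3 ≈ -2802.7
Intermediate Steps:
m(h) = 5 + 2*h**2 (m(h) = (h**2 + h**2) + 5 = 2*h**2 + 5 = 5 + 2*h**2)
Q = -3
U(B) = 1/3 (U(B) = 1/(-3 + 6) = 1/3)
S(j, y) = 3 + y*(5 + 2*j**2) (S(j, y) = 3 + (5 + 2*j**2)*y = 3 + y*(5 + 2*j**2))
S(7, U(4)) + 40*(-71) = (3 + (5 + 2*7**2)/3) + 40*(-71) = (3 + (5 + 2*49)/3) - 2840 = (3 + (5 + 98)/3) - 2840 = (3 + (1/3)*103) - 2840 = (3 + 103/3) - 2840 = 112/3 - 2840 = -8408/3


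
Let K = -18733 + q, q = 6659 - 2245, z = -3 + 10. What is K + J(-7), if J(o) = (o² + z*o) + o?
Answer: -14326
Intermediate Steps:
z = 7
q = 4414
J(o) = o² + 8*o (J(o) = (o² + 7*o) + o = o² + 8*o)
K = -14319 (K = -18733 + 4414 = -14319)
K + J(-7) = -14319 - 7*(8 - 7) = -14319 - 7*1 = -14319 - 7 = -14326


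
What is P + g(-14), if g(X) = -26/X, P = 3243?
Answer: 22714/7 ≈ 3244.9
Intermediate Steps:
P + g(-14) = 3243 - 26/(-14) = 3243 - 26*(-1/14) = 3243 + 13/7 = 22714/7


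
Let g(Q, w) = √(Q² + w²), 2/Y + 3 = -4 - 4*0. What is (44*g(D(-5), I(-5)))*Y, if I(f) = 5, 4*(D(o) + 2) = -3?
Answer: -22*√521/7 ≈ -71.737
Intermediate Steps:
D(o) = -11/4 (D(o) = -2 + (¼)*(-3) = -2 - ¾ = -11/4)
Y = -2/7 (Y = 2/(-3 + (-4 - 4*0)) = 2/(-3 + (-4 + 0)) = 2/(-3 - 4) = 2/(-7) = 2*(-⅐) = -2/7 ≈ -0.28571)
(44*g(D(-5), I(-5)))*Y = (44*√((-11/4)² + 5²))*(-2/7) = (44*√(121/16 + 25))*(-2/7) = (44*√(521/16))*(-2/7) = (44*(√521/4))*(-2/7) = (11*√521)*(-2/7) = -22*√521/7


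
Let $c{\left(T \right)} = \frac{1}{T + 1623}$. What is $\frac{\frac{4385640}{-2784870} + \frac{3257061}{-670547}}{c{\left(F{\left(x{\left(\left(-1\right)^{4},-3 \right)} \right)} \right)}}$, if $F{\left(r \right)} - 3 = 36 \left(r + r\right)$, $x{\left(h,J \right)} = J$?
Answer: $- \frac{188176550990350}{20748735821} \approx -9069.3$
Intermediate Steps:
$F{\left(r \right)} = 3 + 72 r$ ($F{\left(r \right)} = 3 + 36 \left(r + r\right) = 3 + 36 \cdot 2 r = 3 + 72 r$)
$c{\left(T \right)} = \frac{1}{1623 + T}$
$\frac{\frac{4385640}{-2784870} + \frac{3257061}{-670547}}{c{\left(F{\left(x{\left(\left(-1\right)^{4},-3 \right)} \right)} \right)}} = \frac{\frac{4385640}{-2784870} + \frac{3257061}{-670547}}{\frac{1}{1623 + \left(3 + 72 \left(-3\right)\right)}} = \frac{4385640 \left(- \frac{1}{2784870}\right) + 3257061 \left(- \frac{1}{670547}\right)}{\frac{1}{1623 + \left(3 - 216\right)}} = \frac{- \frac{146188}{92829} - \frac{3257061}{670547}}{\frac{1}{1623 - 213}} = - \frac{400375640405}{62246207463 \cdot \frac{1}{1410}} = - \frac{400375640405 \frac{1}{\frac{1}{1410}}}{62246207463} = \left(- \frac{400375640405}{62246207463}\right) 1410 = - \frac{188176550990350}{20748735821}$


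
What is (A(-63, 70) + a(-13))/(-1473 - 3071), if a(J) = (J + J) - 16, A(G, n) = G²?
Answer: -3927/4544 ≈ -0.86422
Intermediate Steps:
a(J) = -16 + 2*J (a(J) = 2*J - 16 = -16 + 2*J)
(A(-63, 70) + a(-13))/(-1473 - 3071) = ((-63)² + (-16 + 2*(-13)))/(-1473 - 3071) = (3969 + (-16 - 26))/(-4544) = (3969 - 42)*(-1/4544) = 3927*(-1/4544) = -3927/4544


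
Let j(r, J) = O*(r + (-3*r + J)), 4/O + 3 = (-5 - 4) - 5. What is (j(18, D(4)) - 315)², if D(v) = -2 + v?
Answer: 94249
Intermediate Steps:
O = -4/17 (O = 4/(-3 + ((-5 - 4) - 5)) = 4/(-3 + (-9 - 5)) = 4/(-3 - 14) = 4/(-17) = 4*(-1/17) = -4/17 ≈ -0.23529)
j(r, J) = -4*J/17 + 8*r/17 (j(r, J) = -4*(r + (-3*r + J))/17 = -4*(r + (J - 3*r))/17 = -4*(J - 2*r)/17 = -4*J/17 + 8*r/17)
(j(18, D(4)) - 315)² = ((-4*(-2 + 4)/17 + (8/17)*18) - 315)² = ((-4/17*2 + 144/17) - 315)² = ((-8/17 + 144/17) - 315)² = (8 - 315)² = (-307)² = 94249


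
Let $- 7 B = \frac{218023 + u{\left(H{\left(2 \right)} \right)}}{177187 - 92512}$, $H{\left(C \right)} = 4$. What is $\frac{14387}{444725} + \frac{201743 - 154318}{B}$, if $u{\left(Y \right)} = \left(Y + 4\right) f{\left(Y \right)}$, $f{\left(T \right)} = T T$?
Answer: $- \frac{4167069702242396}{32339067825} \approx -1.2886 \cdot 10^{5}$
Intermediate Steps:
$f{\left(T \right)} = T^{2}$
$u{\left(Y \right)} = Y^{2} \left(4 + Y\right)$ ($u{\left(Y \right)} = \left(Y + 4\right) Y^{2} = \left(4 + Y\right) Y^{2} = Y^{2} \left(4 + Y\right)$)
$B = - \frac{72717}{197575}$ ($B = - \frac{\left(218023 + 4^{2} \left(4 + 4\right)\right) \frac{1}{177187 - 92512}}{7} = - \frac{\left(218023 + 16 \cdot 8\right) \frac{1}{84675}}{7} = - \frac{\left(218023 + 128\right) \frac{1}{84675}}{7} = - \frac{218151 \cdot \frac{1}{84675}}{7} = \left(- \frac{1}{7}\right) \frac{72717}{28225} = - \frac{72717}{197575} \approx -0.36805$)
$\frac{14387}{444725} + \frac{201743 - 154318}{B} = \frac{14387}{444725} + \frac{201743 - 154318}{- \frac{72717}{197575}} = 14387 \cdot \frac{1}{444725} + 47425 \left(- \frac{197575}{72717}\right) = \frac{14387}{444725} - \frac{9369994375}{72717} = - \frac{4167069702242396}{32339067825}$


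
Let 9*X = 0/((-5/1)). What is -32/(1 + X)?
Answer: -32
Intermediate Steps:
X = 0 (X = (0/((-5/1)))/9 = (0/((-5*1)))/9 = (0/(-5))/9 = (0*(-1/5))/9 = (1/9)*0 = 0)
-32/(1 + X) = -32/(1 + 0) = -32/1 = 1*(-32) = -32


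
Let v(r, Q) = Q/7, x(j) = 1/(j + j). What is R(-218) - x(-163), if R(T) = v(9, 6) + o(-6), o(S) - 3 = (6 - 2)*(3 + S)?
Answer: -18575/2282 ≈ -8.1398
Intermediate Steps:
x(j) = 1/(2*j)
o(S) = 15 + 4*S (o(S) = 3 + (6 - 2)*(3 + S) = 3 + 4*(3 + S) = 3 + (12 + 4*S) = 15 + 4*S)
v(r, Q) = Q/7 (v(r, Q) = Q*(⅐) = Q/7)
R(T) = -57/7 (R(T) = (⅐)*6 + (15 + 4*(-6)) = 6/7 + (15 - 24) = 6/7 - 9 = -57/7)
R(-218) - x(-163) = -57/7 - 1/(2*(-163)) = -57/7 - (-1)/(2*163) = -57/7 - 1*(-1/326) = -57/7 + 1/326 = -18575/2282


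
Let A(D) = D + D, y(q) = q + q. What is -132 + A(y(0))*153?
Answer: -132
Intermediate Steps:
y(q) = 2*q
A(D) = 2*D
-132 + A(y(0))*153 = -132 + (2*(2*0))*153 = -132 + (2*0)*153 = -132 + 0*153 = -132 + 0 = -132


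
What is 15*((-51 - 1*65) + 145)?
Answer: 435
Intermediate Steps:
15*((-51 - 1*65) + 145) = 15*((-51 - 65) + 145) = 15*(-116 + 145) = 15*29 = 435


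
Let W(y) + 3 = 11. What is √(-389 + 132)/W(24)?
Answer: I*√257/8 ≈ 2.0039*I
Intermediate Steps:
W(y) = 8 (W(y) = -3 + 11 = 8)
√(-389 + 132)/W(24) = √(-389 + 132)/8 = √(-257)*(⅛) = (I*√257)*(⅛) = I*√257/8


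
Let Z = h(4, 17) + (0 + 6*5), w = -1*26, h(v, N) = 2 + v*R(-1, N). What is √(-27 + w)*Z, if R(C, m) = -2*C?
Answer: 40*I*√53 ≈ 291.2*I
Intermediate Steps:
h(v, N) = 2 + 2*v (h(v, N) = 2 + v*(-2*(-1)) = 2 + v*2 = 2 + 2*v)
w = -26
Z = 40 (Z = (2 + 2*4) + (0 + 6*5) = (2 + 8) + (0 + 30) = 10 + 30 = 40)
√(-27 + w)*Z = √(-27 - 26)*40 = √(-53)*40 = (I*√53)*40 = 40*I*√53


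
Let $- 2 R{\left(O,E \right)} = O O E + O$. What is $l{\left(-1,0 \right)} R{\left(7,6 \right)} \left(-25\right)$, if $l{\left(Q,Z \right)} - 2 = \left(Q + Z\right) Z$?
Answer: $7525$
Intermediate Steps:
$l{\left(Q,Z \right)} = 2 + Z \left(Q + Z\right)$ ($l{\left(Q,Z \right)} = 2 + \left(Q + Z\right) Z = 2 + Z \left(Q + Z\right)$)
$R{\left(O,E \right)} = - \frac{O}{2} - \frac{E O^{2}}{2}$ ($R{\left(O,E \right)} = - \frac{O O E + O}{2} = - \frac{O^{2} E + O}{2} = - \frac{E O^{2} + O}{2} = - \frac{O + E O^{2}}{2} = - \frac{O}{2} - \frac{E O^{2}}{2}$)
$l{\left(-1,0 \right)} R{\left(7,6 \right)} \left(-25\right) = \left(2 + 0^{2} - 0\right) \left(\left(- \frac{1}{2}\right) 7 \left(1 + 6 \cdot 7\right)\right) \left(-25\right) = \left(2 + 0 + 0\right) \left(\left(- \frac{1}{2}\right) 7 \left(1 + 42\right)\right) \left(-25\right) = 2 \left(\left(- \frac{1}{2}\right) 7 \cdot 43\right) \left(-25\right) = 2 \left(- \frac{301}{2}\right) \left(-25\right) = \left(-301\right) \left(-25\right) = 7525$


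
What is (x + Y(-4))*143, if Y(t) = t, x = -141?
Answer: -20735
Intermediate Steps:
(x + Y(-4))*143 = (-141 - 4)*143 = -145*143 = -20735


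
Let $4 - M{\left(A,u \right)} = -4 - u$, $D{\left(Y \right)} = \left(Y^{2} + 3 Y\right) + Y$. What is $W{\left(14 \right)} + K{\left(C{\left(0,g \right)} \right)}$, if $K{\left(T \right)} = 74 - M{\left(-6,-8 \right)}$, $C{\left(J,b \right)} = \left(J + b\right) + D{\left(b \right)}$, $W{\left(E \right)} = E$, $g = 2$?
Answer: $88$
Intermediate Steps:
$D{\left(Y \right)} = Y^{2} + 4 Y$
$C{\left(J,b \right)} = J + b + b \left(4 + b\right)$ ($C{\left(J,b \right)} = \left(J + b\right) + b \left(4 + b\right) = J + b + b \left(4 + b\right)$)
$M{\left(A,u \right)} = 8 + u$ ($M{\left(A,u \right)} = 4 - \left(-4 - u\right) = 4 + \left(4 + u\right) = 8 + u$)
$K{\left(T \right)} = 74$ ($K{\left(T \right)} = 74 - \left(8 - 8\right) = 74 - 0 = 74 + 0 = 74$)
$W{\left(14 \right)} + K{\left(C{\left(0,g \right)} \right)} = 14 + 74 = 88$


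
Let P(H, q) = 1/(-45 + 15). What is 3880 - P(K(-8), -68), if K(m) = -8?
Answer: 116401/30 ≈ 3880.0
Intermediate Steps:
P(H, q) = -1/30 (P(H, q) = 1/(-30) = -1/30)
3880 - P(K(-8), -68) = 3880 - 1*(-1/30) = 3880 + 1/30 = 116401/30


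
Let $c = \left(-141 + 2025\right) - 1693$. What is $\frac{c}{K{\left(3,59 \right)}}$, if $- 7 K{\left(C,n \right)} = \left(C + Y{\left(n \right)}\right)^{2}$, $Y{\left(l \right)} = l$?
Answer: $- \frac{1337}{3844} \approx -0.34781$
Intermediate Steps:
$K{\left(C,n \right)} = - \frac{\left(C + n\right)^{2}}{7}$
$c = 191$ ($c = 1884 - 1693 = 191$)
$\frac{c}{K{\left(3,59 \right)}} = \frac{191}{\left(- \frac{1}{7}\right) \left(3 + 59\right)^{2}} = \frac{191}{\left(- \frac{1}{7}\right) 62^{2}} = \frac{191}{\left(- \frac{1}{7}\right) 3844} = \frac{191}{- \frac{3844}{7}} = 191 \left(- \frac{7}{3844}\right) = - \frac{1337}{3844}$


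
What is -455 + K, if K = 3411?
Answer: 2956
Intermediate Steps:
-455 + K = -455 + 3411 = 2956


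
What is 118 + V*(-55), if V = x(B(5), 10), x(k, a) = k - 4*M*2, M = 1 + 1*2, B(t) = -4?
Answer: 1658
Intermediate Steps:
M = 3 (M = 1 + 2 = 3)
x(k, a) = -24 + k (x(k, a) = k - 4*3*2 = k - 12*2 = k - 24 = -24 + k)
V = -28 (V = -24 - 4 = -28)
118 + V*(-55) = 118 - 28*(-55) = 118 + 1540 = 1658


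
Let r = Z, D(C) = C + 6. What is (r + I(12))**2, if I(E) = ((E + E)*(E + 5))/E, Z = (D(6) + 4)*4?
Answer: 9604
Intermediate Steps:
D(C) = 6 + C
Z = 64 (Z = ((6 + 6) + 4)*4 = (12 + 4)*4 = 16*4 = 64)
r = 64
I(E) = 10 + 2*E (I(E) = ((2*E)*(5 + E))/E = (2*E*(5 + E))/E = 10 + 2*E)
(r + I(12))**2 = (64 + (10 + 2*12))**2 = (64 + (10 + 24))**2 = (64 + 34)**2 = 98**2 = 9604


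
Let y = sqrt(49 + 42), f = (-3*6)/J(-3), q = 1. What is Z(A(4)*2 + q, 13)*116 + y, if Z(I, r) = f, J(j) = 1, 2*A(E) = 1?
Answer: -2088 + sqrt(91) ≈ -2078.5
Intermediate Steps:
A(E) = 1/2 (A(E) = (1/2)*1 = 1/2)
f = -18 (f = -3*6/1 = -18*1 = -18)
Z(I, r) = -18
y = sqrt(91) ≈ 9.5394
Z(A(4)*2 + q, 13)*116 + y = -18*116 + sqrt(91) = -2088 + sqrt(91)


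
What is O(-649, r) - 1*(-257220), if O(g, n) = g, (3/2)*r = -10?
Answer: 256571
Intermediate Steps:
r = -20/3 (r = (⅔)*(-10) = -20/3 ≈ -6.6667)
O(-649, r) - 1*(-257220) = -649 - 1*(-257220) = -649 + 257220 = 256571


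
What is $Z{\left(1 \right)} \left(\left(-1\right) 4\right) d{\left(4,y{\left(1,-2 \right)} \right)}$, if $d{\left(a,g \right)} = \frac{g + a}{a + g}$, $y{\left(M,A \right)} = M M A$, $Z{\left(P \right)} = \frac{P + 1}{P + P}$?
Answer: $-4$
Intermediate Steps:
$Z{\left(P \right)} = \frac{1 + P}{2 P}$
$y{\left(M,A \right)} = A M^{2}$ ($y{\left(M,A \right)} = M^{2} A = A M^{2}$)
$d{\left(a,g \right)} = 1$ ($d{\left(a,g \right)} = \frac{a + g}{a + g} = 1$)
$Z{\left(1 \right)} \left(\left(-1\right) 4\right) d{\left(4,y{\left(1,-2 \right)} \right)} = \frac{1 + 1}{2 \cdot 1} \left(\left(-1\right) 4\right) 1 = \frac{1}{2} \cdot 1 \cdot 2 \left(-4\right) 1 = 1 \left(-4\right) 1 = \left(-4\right) 1 = -4$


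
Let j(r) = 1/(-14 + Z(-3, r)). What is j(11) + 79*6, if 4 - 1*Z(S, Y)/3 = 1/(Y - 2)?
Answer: 3315/7 ≈ 473.57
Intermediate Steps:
Z(S, Y) = 12 - 3/(-2 + Y) (Z(S, Y) = 12 - 3/(Y - 2) = 12 - 3/(-2 + Y))
j(r) = 1/(-14 + 3*(-9 + 4*r)/(-2 + r))
j(11) + 79*6 = (2 - 1*11)/(-1 + 2*11) + 79*6 = (2 - 11)/(-1 + 22) + 474 = -9/21 + 474 = (1/21)*(-9) + 474 = -3/7 + 474 = 3315/7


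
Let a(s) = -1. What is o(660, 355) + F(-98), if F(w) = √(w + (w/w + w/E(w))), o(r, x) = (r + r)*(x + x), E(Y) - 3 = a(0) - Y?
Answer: 937200 + I*√9798/10 ≈ 9.372e+5 + 9.8985*I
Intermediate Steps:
E(Y) = 2 - Y (E(Y) = 3 + (-1 - Y) = 2 - Y)
o(r, x) = 4*r*x (o(r, x) = (2*r)*(2*x) = 4*r*x)
F(w) = √(1 + w + w/(2 - w)) (F(w) = √(w + (w/w + w/(2 - w))) = √(w + (1 + w/(2 - w))) = √(1 + w + w/(2 - w)))
o(660, 355) + F(-98) = 4*660*355 + √((-1*(-98) + (1 - 98)*(-2 - 98))/(-2 - 98)) = 937200 + √((98 - 97*(-100))/(-100)) = 937200 + √(-(98 + 9700)/100) = 937200 + √(-1/100*9798) = 937200 + √(-4899/50) = 937200 + I*√9798/10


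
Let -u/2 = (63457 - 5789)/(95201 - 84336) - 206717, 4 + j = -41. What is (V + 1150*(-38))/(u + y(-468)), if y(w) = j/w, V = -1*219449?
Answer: -148673922020/233575998173 ≈ -0.63651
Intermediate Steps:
j = -45 (j = -4 - 41 = -45)
V = -219449
y(w) = -45/w
u = 4491845074/10865 (u = -2*((63457 - 5789)/(95201 - 84336) - 206717) = -2*(57668/10865 - 206717) = -2*(-2245922537/10865) = 4491845074/10865 ≈ 4.1342e+5)
(V + 1150*(-38))/(u + y(-468)) = (-219449 + 1150*(-38))/(4491845074/10865 - 45/(-468)) = (-219449 - 43700)/(4491845074/10865 - 45*(-1/468)) = -263149/(4491845074/10865 + 5/52) = -263149/233575998173/564980 = -263149*564980/233575998173 = -148673922020/233575998173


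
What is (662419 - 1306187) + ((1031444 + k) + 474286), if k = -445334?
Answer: 416628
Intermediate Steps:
(662419 - 1306187) + ((1031444 + k) + 474286) = (662419 - 1306187) + ((1031444 - 445334) + 474286) = -643768 + (586110 + 474286) = -643768 + 1060396 = 416628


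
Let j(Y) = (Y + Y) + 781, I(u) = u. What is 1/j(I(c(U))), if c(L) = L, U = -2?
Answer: 1/777 ≈ 0.0012870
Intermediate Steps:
j(Y) = 781 + 2*Y (j(Y) = 2*Y + 781 = 781 + 2*Y)
1/j(I(c(U))) = 1/(781 + 2*(-2)) = 1/(781 - 4) = 1/777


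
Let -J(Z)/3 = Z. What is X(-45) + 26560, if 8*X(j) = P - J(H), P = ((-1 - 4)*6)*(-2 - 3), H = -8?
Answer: 106303/4 ≈ 26576.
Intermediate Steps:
J(Z) = -3*Z
P = 150 (P = -5*6*(-5) = -30*(-5) = 150)
X(j) = 63/4 (X(j) = (150 - (-3)*(-8))/8 = (150 - 1*24)/8 = (150 - 24)/8 = (1/8)*126 = 63/4)
X(-45) + 26560 = 63/4 + 26560 = 106303/4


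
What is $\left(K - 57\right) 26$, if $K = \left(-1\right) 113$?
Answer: $-4420$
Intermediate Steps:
$K = -113$
$\left(K - 57\right) 26 = \left(-113 - 57\right) 26 = \left(-170\right) 26 = -4420$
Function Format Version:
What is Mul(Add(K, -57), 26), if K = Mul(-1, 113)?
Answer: -4420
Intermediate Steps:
K = -113
Mul(Add(K, -57), 26) = Mul(Add(-113, -57), 26) = Mul(-170, 26) = -4420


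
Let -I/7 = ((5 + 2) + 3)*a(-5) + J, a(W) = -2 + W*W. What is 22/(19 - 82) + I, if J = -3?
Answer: -100129/63 ≈ -1589.3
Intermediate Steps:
a(W) = -2 + W**2
I = -1589 (I = -7*(((5 + 2) + 3)*(-2 + (-5)**2) - 3) = -7*((7 + 3)*(-2 + 25) - 3) = -7*(10*23 - 3) = -7*(230 - 3) = -7*227 = -1589)
22/(19 - 82) + I = 22/(19 - 82) - 1589 = 22/(-63) - 1589 = 22*(-1/63) - 1589 = -22/63 - 1589 = -100129/63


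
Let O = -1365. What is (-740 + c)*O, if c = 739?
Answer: 1365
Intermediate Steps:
(-740 + c)*O = (-740 + 739)*(-1365) = -1*(-1365) = 1365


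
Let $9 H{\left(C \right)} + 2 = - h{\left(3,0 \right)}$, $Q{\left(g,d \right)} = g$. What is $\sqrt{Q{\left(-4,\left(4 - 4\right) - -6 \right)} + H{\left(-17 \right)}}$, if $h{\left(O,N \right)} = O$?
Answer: $\frac{i \sqrt{41}}{3} \approx 2.1344 i$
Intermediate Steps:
$H{\left(C \right)} = - \frac{5}{9}$ ($H{\left(C \right)} = - \frac{2}{9} + \frac{\left(-1\right) 3}{9} = - \frac{2}{9} + \frac{1}{9} \left(-3\right) = - \frac{2}{9} - \frac{1}{3} = - \frac{5}{9}$)
$\sqrt{Q{\left(-4,\left(4 - 4\right) - -6 \right)} + H{\left(-17 \right)}} = \sqrt{-4 - \frac{5}{9}} = \sqrt{- \frac{41}{9}} = \frac{i \sqrt{41}}{3}$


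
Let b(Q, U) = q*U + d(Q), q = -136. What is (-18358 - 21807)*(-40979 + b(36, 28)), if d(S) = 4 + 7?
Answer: 1798428040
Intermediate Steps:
d(S) = 11
b(Q, U) = 11 - 136*U (b(Q, U) = -136*U + 11 = 11 - 136*U)
(-18358 - 21807)*(-40979 + b(36, 28)) = (-18358 - 21807)*(-40979 + (11 - 136*28)) = -40165*(-40979 + (11 - 3808)) = -40165*(-40979 - 3797) = -40165*(-44776) = 1798428040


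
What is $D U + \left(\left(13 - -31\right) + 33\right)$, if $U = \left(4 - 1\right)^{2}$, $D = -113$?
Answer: $-940$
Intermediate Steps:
$U = 9$ ($U = 3^{2} = 9$)
$D U + \left(\left(13 - -31\right) + 33\right) = \left(-113\right) 9 + \left(\left(13 - -31\right) + 33\right) = -1017 + \left(\left(13 + 31\right) + 33\right) = -1017 + \left(44 + 33\right) = -1017 + 77 = -940$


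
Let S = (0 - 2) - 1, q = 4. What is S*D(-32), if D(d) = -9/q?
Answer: 27/4 ≈ 6.7500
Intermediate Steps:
D(d) = -9/4
S = -3 (S = -2 - 1 = -3)
S*D(-32) = -3*(-9/4) = 27/4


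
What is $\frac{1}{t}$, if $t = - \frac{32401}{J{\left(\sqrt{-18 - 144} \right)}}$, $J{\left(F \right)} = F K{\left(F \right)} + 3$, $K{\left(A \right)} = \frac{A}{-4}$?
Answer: $- \frac{87}{64802} \approx -0.0013426$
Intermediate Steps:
$K{\left(A \right)} = - \frac{A}{4}$ ($K{\left(A \right)} = A \left(- \frac{1}{4}\right) = - \frac{A}{4}$)
$J{\left(F \right)} = 3 - \frac{F^{2}}{4}$ ($J{\left(F \right)} = F \left(- \frac{F}{4}\right) + 3 = - \frac{F^{2}}{4} + 3 = 3 - \frac{F^{2}}{4}$)
$t = - \frac{64802}{87}$ ($t = - \frac{32401}{3 - \frac{\left(\sqrt{-18 - 144}\right)^{2}}{4}} = - \frac{32401}{3 - \frac{\left(\sqrt{-162}\right)^{2}}{4}} = - \frac{32401}{3 - \frac{\left(9 i \sqrt{2}\right)^{2}}{4}} = - \frac{32401}{3 - - \frac{81}{2}} = - \frac{32401}{3 + \frac{81}{2}} = - \frac{32401}{\frac{87}{2}} = \left(-32401\right) \frac{2}{87} = - \frac{64802}{87} \approx -744.85$)
$\frac{1}{t} = \frac{1}{- \frac{64802}{87}} = - \frac{87}{64802}$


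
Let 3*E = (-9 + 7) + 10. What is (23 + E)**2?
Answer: 5929/9 ≈ 658.78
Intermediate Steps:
E = 8/3 (E = ((-9 + 7) + 10)/3 = (-2 + 10)/3 = (1/3)*8 = 8/3 ≈ 2.6667)
(23 + E)**2 = (23 + 8/3)**2 = (77/3)**2 = 5929/9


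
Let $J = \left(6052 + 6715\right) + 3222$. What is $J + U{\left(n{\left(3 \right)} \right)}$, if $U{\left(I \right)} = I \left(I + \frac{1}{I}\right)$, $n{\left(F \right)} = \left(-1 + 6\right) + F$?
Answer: $16054$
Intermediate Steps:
$n{\left(F \right)} = 5 + F$
$J = 15989$ ($J = 12767 + 3222 = 15989$)
$J + U{\left(n{\left(3 \right)} \right)} = 15989 + \left(1 + \left(5 + 3\right)^{2}\right) = 15989 + \left(1 + 8^{2}\right) = 15989 + \left(1 + 64\right) = 15989 + 65 = 16054$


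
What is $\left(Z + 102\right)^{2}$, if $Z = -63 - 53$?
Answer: $196$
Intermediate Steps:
$Z = -116$ ($Z = -63 - 53 = -116$)
$\left(Z + 102\right)^{2} = \left(-116 + 102\right)^{2} = \left(-14\right)^{2} = 196$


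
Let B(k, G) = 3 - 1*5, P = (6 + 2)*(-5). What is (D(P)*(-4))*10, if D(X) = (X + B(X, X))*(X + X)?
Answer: -134400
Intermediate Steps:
P = -40 (P = 8*(-5) = -40)
B(k, G) = -2 (B(k, G) = 3 - 5 = -2)
D(X) = 2*X*(-2 + X) (D(X) = (X - 2)*(X + X) = (-2 + X)*(2*X) = 2*X*(-2 + X))
(D(P)*(-4))*10 = ((2*(-40)*(-2 - 40))*(-4))*10 = ((2*(-40)*(-42))*(-4))*10 = (3360*(-4))*10 = -13440*10 = -134400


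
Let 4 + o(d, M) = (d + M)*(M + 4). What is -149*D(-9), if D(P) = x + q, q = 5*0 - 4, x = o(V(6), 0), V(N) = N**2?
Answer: -20264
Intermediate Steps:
o(d, M) = -4 + (4 + M)*(M + d) (o(d, M) = -4 + (d + M)*(M + 4) = -4 + (M + d)*(4 + M) = -4 + (4 + M)*(M + d))
x = 140 (x = -4 + 0**2 + 4*0 + 4*6**2 + 0*6**2 = -4 + 0 + 0 + 4*36 + 0*36 = -4 + 0 + 0 + 144 + 0 = 140)
q = -4 (q = 0 - 4 = -4)
D(P) = 136 (D(P) = 140 - 4 = 136)
-149*D(-9) = -149*136 = -20264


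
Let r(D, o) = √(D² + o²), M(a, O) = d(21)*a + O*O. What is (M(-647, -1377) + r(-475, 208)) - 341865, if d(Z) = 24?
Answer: 1538736 + √268889 ≈ 1.5393e+6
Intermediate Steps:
M(a, O) = O² + 24*a (M(a, O) = 24*a + O*O = 24*a + O² = O² + 24*a)
(M(-647, -1377) + r(-475, 208)) - 341865 = (((-1377)² + 24*(-647)) + √((-475)² + 208²)) - 341865 = ((1896129 - 15528) + √(225625 + 43264)) - 341865 = (1880601 + √268889) - 341865 = 1538736 + √268889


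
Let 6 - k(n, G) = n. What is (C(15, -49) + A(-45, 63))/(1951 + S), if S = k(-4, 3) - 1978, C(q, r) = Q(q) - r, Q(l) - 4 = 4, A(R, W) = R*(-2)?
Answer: -147/17 ≈ -8.6471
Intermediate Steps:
k(n, G) = 6 - n
A(R, W) = -2*R
Q(l) = 8 (Q(l) = 4 + 4 = 8)
C(q, r) = 8 - r
S = -1968 (S = (6 - 1*(-4)) - 1978 = (6 + 4) - 1978 = 10 - 1978 = -1968)
(C(15, -49) + A(-45, 63))/(1951 + S) = ((8 - 1*(-49)) - 2*(-45))/(1951 - 1968) = ((8 + 49) + 90)/(-17) = (57 + 90)*(-1/17) = 147*(-1/17) = -147/17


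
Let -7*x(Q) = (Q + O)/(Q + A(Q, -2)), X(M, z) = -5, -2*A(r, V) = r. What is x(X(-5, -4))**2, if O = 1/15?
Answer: 21904/275625 ≈ 0.079470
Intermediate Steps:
A(r, V) = -r/2
O = 1/15 ≈ 0.066667
x(Q) = -2*(1/15 + Q)/(7*Q) (x(Q) = -(Q + 1/15)/(7*(Q - Q/2)) = -(1/15 + Q)/(7*(Q/2)) = -(1/15 + Q)*2/Q/7 = -2*(1/15 + Q)/(7*Q))
x(X(-5, -4))**2 = ((2/105)*(-1 - 15*(-5))/(-5))**2 = ((2/105)*(-1/5)*(-1 + 75))**2 = ((2/105)*(-1/5)*74)**2 = (-148/525)**2 = 21904/275625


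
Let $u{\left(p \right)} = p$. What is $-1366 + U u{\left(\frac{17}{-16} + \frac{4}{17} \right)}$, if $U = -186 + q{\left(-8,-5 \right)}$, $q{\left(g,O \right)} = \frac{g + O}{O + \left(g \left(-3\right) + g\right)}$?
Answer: $- \frac{3623797}{2992} \approx -1211.2$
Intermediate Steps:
$q{\left(g,O \right)} = \frac{O + g}{O - 2 g}$ ($q{\left(g,O \right)} = \frac{O + g}{O + \left(- 3 g + g\right)} = \frac{O + g}{O - 2 g}$)
$U = - \frac{2059}{11}$ ($U = -186 + \frac{-5 - 8}{-5 - -16} = -186 + \frac{1}{-5 + 16} \left(-13\right) = -186 + \frac{1}{11} \left(-13\right) = -186 - \frac{13}{11} = - \frac{2059}{11} \approx -187.18$)
$-1366 + U u{\left(\frac{17}{-16} + \frac{4}{17} \right)} = -1366 - \frac{2059 \left(\frac{17}{-16} + \frac{4}{17}\right)}{11} = -1366 - \frac{2059 \left(17 \left(- \frac{1}{16}\right) + 4 \cdot \frac{1}{17}\right)}{11} = -1366 - \frac{2059 \left(- \frac{17}{16} + \frac{4}{17}\right)}{11} = -1366 - - \frac{463275}{2992} = -1366 + \frac{463275}{2992} = - \frac{3623797}{2992}$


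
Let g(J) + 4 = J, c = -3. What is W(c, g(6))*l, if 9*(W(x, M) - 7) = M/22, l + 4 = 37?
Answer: 694/3 ≈ 231.33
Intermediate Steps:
l = 33 (l = -4 + 37 = 33)
g(J) = -4 + J
W(x, M) = 7 + M/198 (W(x, M) = 7 + (M/22)/9 = 7 + M/198)
W(c, g(6))*l = (7 + (-4 + 6)/198)*33 = (7 + (1/198)*2)*33 = (7 + 1/99)*33 = (694/99)*33 = 694/3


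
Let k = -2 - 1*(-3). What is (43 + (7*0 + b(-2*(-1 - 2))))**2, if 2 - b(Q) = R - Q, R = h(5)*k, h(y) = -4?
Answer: 3025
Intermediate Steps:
k = 1 (k = -2 + 3 = 1)
R = -4 (R = -4*1 = -4)
b(Q) = 6 + Q (b(Q) = 2 - (-4 - Q) = 2 + (4 + Q) = 6 + Q)
(43 + (7*0 + b(-2*(-1 - 2))))**2 = (43 + (7*0 + (6 - 2*(-1 - 2))))**2 = (43 + (0 + (6 - 2*(-3))))**2 = (43 + (0 + (6 + 6)))**2 = (43 + (0 + 12))**2 = (43 + 12)**2 = 55**2 = 3025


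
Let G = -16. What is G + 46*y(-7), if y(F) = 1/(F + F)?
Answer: -135/7 ≈ -19.286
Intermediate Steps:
y(F) = 1/(2*F)
G + 46*y(-7) = -16 + 46*((½)/(-7)) = -16 + 46*((½)*(-⅐)) = -16 + 46*(-1/14) = -16 - 23/7 = -135/7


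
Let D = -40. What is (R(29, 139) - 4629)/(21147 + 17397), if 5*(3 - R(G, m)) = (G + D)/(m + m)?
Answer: -6430129/53576160 ≈ -0.12002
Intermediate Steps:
R(G, m) = 3 - (-40 + G)/(10*m) (R(G, m) = 3 - (G - 40)/(5*(m + m)) = 3 - (-40 + G)/(5*(2*m)) = 3 - (-40 + G)*1/(2*m)/5 = 3 - (-40 + G)/(10*m))
(R(29, 139) - 4629)/(21147 + 17397) = ((⅒)*(40 - 1*29 + 30*139)/139 - 4629)/(21147 + 17397) = ((⅒)*(1/139)*(40 - 29 + 4170) - 4629)/38544 = ((⅒)*(1/139)*4181 - 4629)*(1/38544) = (4181/1390 - 4629)*(1/38544) = -6430129/1390*1/38544 = -6430129/53576160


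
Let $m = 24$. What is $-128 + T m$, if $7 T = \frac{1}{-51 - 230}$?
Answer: $- \frac{251800}{1967} \approx -128.01$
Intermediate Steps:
$T = - \frac{1}{1967}$ ($T = \frac{1}{7 \left(-51 - 230\right)} = \frac{1}{7 \left(-281\right)} = \frac{1}{7} \left(- \frac{1}{281}\right) = - \frac{1}{1967} \approx -0.00050839$)
$-128 + T m = -128 - \frac{24}{1967} = - \frac{251800}{1967}$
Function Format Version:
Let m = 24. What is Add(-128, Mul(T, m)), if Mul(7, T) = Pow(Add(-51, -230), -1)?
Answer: Rational(-251800, 1967) ≈ -128.01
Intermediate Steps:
T = Rational(-1, 1967) (T = Mul(Rational(1, 7), Pow(Add(-51, -230), -1)) = Mul(Rational(1, 7), Pow(-281, -1)) = Mul(Rational(1, 7), Rational(-1, 281)) = Rational(-1, 1967) ≈ -0.00050839)
Add(-128, Mul(T, m)) = Add(-128, Mul(Rational(-1, 1967), 24)) = Add(-128, Rational(-24, 1967)) = Rational(-251800, 1967)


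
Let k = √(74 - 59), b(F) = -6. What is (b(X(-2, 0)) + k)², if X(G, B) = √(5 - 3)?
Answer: (6 - √15)² ≈ 4.5242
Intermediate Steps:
X(G, B) = √2
k = √15 ≈ 3.8730
(b(X(-2, 0)) + k)² = (-6 + √15)²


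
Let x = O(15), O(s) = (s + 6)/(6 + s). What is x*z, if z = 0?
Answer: 0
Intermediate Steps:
O(s) = 1 (O(s) = (6 + s)/(6 + s) = 1)
x = 1
x*z = 1*0 = 0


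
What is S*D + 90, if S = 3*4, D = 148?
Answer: 1866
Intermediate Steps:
S = 12
S*D + 90 = 12*148 + 90 = 1776 + 90 = 1866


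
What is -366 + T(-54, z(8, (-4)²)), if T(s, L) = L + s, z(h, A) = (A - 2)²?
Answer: -224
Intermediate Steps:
z(h, A) = (-2 + A)²
-366 + T(-54, z(8, (-4)²)) = -366 + ((-2 + (-4)²)² - 54) = -366 + ((-2 + 16)² - 54) = -366 + (14² - 54) = -366 + (196 - 54) = -366 + 142 = -224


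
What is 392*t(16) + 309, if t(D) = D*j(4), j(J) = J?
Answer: 25397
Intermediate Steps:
t(D) = 4*D (t(D) = D*4 = 4*D)
392*t(16) + 309 = 392*(4*16) + 309 = 392*64 + 309 = 25088 + 309 = 25397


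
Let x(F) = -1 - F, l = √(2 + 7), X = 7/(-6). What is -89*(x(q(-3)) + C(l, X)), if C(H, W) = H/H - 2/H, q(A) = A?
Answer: -623/3 ≈ -207.67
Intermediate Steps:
X = -7/6 (X = 7*(-⅙) = -7/6 ≈ -1.1667)
l = 3 (l = √9 = 3)
C(H, W) = 1 - 2/H
-89*(x(q(-3)) + C(l, X)) = -89*((-1 - 1*(-3)) + (-2 + 3)/3) = -89*((-1 + 3) + (⅓)*1) = -89*(2 + ⅓) = -89*7/3 = -623/3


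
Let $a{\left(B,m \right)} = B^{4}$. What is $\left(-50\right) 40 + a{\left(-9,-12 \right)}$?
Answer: $4561$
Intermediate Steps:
$\left(-50\right) 40 + a{\left(-9,-12 \right)} = \left(-50\right) 40 + \left(-9\right)^{4} = -2000 + 6561 = 4561$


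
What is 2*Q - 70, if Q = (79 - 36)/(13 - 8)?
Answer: -264/5 ≈ -52.800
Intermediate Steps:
Q = 43/5 ≈ 8.6000
2*Q - 70 = 2*(43/5) - 70 = 86/5 - 70 = -264/5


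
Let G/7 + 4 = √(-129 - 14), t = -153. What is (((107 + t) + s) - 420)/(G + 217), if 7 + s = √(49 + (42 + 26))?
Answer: -12771/6104 + 81*√13/6104 - 39*I*√11/6104 + 473*I*√143/6104 ≈ -2.0444 + 0.90546*I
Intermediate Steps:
s = -7 + 3*√13 (s = -7 + √(49 + (42 + 26)) = -7 + √(49 + 68) = -7 + √117 = -7 + 3*√13 ≈ 3.8167)
G = -28 + 7*I*√143 (G = -28 + 7*√(-129 - 14) = -28 + 7*√(-143) = -28 + 7*(I*√143) = -28 + 7*I*√143 ≈ -28.0 + 83.708*I)
(((107 + t) + s) - 420)/(G + 217) = (((107 - 153) + (-7 + 3*√13)) - 420)/((-28 + 7*I*√143) + 217) = ((-46 + (-7 + 3*√13)) - 420)/(189 + 7*I*√143) = ((-53 + 3*√13) - 420)/(189 + 7*I*√143) = (-473 + 3*√13)/(189 + 7*I*√143)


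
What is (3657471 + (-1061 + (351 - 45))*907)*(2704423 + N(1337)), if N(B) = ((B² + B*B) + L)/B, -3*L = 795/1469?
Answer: 15805420637120410936/1964053 ≈ 8.0474e+12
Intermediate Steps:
L = -265/1469 ≈ -0.18039
N(B) = (-265/1469 + 2*B²)/B (N(B) = ((B² + B*B) - 265/1469)/B = ((B² + B²) - 265/1469)/B = (2*B² - 265/1469)/B = (-265/1469 + 2*B²)/B)
(3657471 + (-1061 + (351 - 45))*907)*(2704423 + N(1337)) = (3657471 + (-1061 + (351 - 45))*907)*(2704423 + (2*1337 - 265/1469/1337)) = (3657471 + (-1061 + 306)*907)*(2704423 + (2674 - 265/1469*1/1337)) = (3657471 - 755*907)*(2704423 + (2674 - 265/1964053)) = (3657471 - 684785)*(2704423 + 5251877457/1964053) = 2972686*(5316881983876/1964053) = 15805420637120410936/1964053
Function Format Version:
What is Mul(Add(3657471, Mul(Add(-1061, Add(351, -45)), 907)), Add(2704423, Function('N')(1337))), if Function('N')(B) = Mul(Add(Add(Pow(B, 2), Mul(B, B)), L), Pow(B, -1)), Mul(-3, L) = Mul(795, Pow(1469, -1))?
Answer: Rational(15805420637120410936, 1964053) ≈ 8.0474e+12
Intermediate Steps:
L = Rational(-265, 1469) (L = Mul(Rational(-1, 3), Mul(795, Pow(1469, -1))) = Mul(Rational(-1, 3), Mul(795, Rational(1, 1469))) = Mul(Rational(-1, 3), Rational(795, 1469)) = Rational(-265, 1469) ≈ -0.18039)
Function('N')(B) = Mul(Pow(B, -1), Add(Rational(-265, 1469), Mul(2, Pow(B, 2)))) (Function('N')(B) = Mul(Add(Add(Pow(B, 2), Mul(B, B)), Rational(-265, 1469)), Pow(B, -1)) = Mul(Add(Add(Pow(B, 2), Pow(B, 2)), Rational(-265, 1469)), Pow(B, -1)) = Mul(Add(Mul(2, Pow(B, 2)), Rational(-265, 1469)), Pow(B, -1)) = Mul(Add(Rational(-265, 1469), Mul(2, Pow(B, 2))), Pow(B, -1)) = Mul(Pow(B, -1), Add(Rational(-265, 1469), Mul(2, Pow(B, 2)))))
Mul(Add(3657471, Mul(Add(-1061, Add(351, -45)), 907)), Add(2704423, Function('N')(1337))) = Mul(Add(3657471, Mul(Add(-1061, Add(351, -45)), 907)), Add(2704423, Add(Mul(2, 1337), Mul(Rational(-265, 1469), Pow(1337, -1))))) = Mul(Add(3657471, Mul(Add(-1061, 306), 907)), Add(2704423, Add(2674, Mul(Rational(-265, 1469), Rational(1, 1337))))) = Mul(Add(3657471, Mul(-755, 907)), Add(2704423, Add(2674, Rational(-265, 1964053)))) = Mul(Add(3657471, -684785), Add(2704423, Rational(5251877457, 1964053))) = Mul(2972686, Rational(5316881983876, 1964053)) = Rational(15805420637120410936, 1964053)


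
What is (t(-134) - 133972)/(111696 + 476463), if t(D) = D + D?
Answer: -134240/588159 ≈ -0.22824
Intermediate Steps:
t(D) = 2*D
(t(-134) - 133972)/(111696 + 476463) = (2*(-134) - 133972)/(111696 + 476463) = (-268 - 133972)/588159 = -134240*1/588159 = -134240/588159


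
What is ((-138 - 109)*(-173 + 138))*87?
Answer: 752115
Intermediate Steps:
((-138 - 109)*(-173 + 138))*87 = -247*(-35)*87 = 8645*87 = 752115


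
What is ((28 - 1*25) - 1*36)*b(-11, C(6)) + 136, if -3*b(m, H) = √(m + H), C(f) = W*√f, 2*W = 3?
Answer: 136 + 11*√(-44 + 6*√6)/2 ≈ 136.0 + 29.773*I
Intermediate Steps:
W = 3/2 (W = (½)*3 = 3/2 ≈ 1.5000)
C(f) = 3*√f/2
b(m, H) = -√(H + m)/3 (b(m, H) = -√(m + H)/3 = -√(H + m)/3)
((28 - 1*25) - 1*36)*b(-11, C(6)) + 136 = ((28 - 1*25) - 1*36)*(-√(3*√6/2 - 11)/3) + 136 = ((28 - 25) - 36)*(-√(-11 + 3*√6/2)/3) + 136 = (3 - 36)*(-√(-11 + 3*√6/2)/3) + 136 = -(-11)*√(-11 + 3*√6/2) + 136 = 11*√(-11 + 3*√6/2) + 136 = 136 + 11*√(-11 + 3*√6/2)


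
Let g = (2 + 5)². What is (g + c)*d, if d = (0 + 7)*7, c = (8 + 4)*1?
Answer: 2989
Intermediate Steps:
g = 49 (g = 7² = 49)
c = 12 (c = 12*1 = 12)
d = 49 (d = 7*7 = 49)
(g + c)*d = (49 + 12)*49 = 61*49 = 2989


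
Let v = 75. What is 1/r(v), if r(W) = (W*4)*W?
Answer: 1/22500 ≈ 4.4444e-5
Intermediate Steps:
r(W) = 4*W**2 (r(W) = (4*W)*W = 4*W**2)
1/r(v) = 1/(4*75**2) = 1/(4*5625) = 1/22500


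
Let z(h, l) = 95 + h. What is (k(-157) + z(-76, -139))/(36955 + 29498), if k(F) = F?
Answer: -46/22151 ≈ -0.0020767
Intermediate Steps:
(k(-157) + z(-76, -139))/(36955 + 29498) = (-157 + (95 - 76))/(36955 + 29498) = (-157 + 19)/66453 = -138*1/66453 = -46/22151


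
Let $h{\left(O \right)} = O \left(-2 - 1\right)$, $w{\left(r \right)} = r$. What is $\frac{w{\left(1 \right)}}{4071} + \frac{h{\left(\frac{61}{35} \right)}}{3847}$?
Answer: $- \frac{610348}{548139795} \approx -0.0011135$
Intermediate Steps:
$h{\left(O \right)} = - 3 O$ ($h{\left(O \right)} = O \left(-3\right) = - 3 O$)
$\frac{w{\left(1 \right)}}{4071} + \frac{h{\left(\frac{61}{35} \right)}}{3847} = 1 \cdot \frac{1}{4071} + \frac{\left(-3\right) \frac{61}{35}}{3847} = 1 \cdot \frac{1}{4071} + - 3 \cdot 61 \cdot \frac{1}{35} \cdot \frac{1}{3847} = \frac{1}{4071} + \left(-3\right) \frac{61}{35} \cdot \frac{1}{3847} = \frac{1}{4071} - \frac{183}{134645} = - \frac{610348}{548139795}$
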